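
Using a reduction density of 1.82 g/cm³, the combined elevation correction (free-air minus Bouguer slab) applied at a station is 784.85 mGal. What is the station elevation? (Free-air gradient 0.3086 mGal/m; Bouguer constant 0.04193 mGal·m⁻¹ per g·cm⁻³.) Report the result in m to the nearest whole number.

Combined gradient = 0.3086 − 0.04193 × 1.82 = 0.2322874 mGal/m
h = 784.85 / 0.2322874 = 3378.79 m

3379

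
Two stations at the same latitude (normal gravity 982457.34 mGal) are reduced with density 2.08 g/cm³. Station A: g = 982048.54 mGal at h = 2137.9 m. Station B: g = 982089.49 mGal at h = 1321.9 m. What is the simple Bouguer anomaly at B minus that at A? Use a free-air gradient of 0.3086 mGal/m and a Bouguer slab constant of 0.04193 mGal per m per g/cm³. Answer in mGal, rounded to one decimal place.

Δg_SB(A) = 982048.54 − 982457.34 + 0.3086×2137.9 − 0.04193×2.08×2137.9 = 64.50 mGal
Δg_SB(B) = 982089.49 − 982457.34 + 0.3086×1321.9 − 0.04193×2.08×1321.9 = -75.20 mGal
Difference = -75.20 − (64.50) = -139.70 mGal

-139.7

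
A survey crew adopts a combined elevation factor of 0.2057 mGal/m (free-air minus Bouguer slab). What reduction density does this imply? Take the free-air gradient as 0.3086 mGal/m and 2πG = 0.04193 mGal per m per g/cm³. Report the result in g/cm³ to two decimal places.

2.45

0.2057 = 0.3086 − 0.04193 × ρ
ρ = (0.3086 − 0.2057) / 0.04193 = 2.45 g/cm³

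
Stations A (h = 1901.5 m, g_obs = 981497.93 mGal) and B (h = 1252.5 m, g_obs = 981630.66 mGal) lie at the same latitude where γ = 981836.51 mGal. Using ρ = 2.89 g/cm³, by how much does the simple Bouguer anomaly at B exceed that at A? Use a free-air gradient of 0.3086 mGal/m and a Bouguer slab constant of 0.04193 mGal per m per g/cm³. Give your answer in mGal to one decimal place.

11.1

Δg_SB(A) = 981497.93 − 981836.51 + 0.3086×1901.5 − 0.04193×2.89×1901.5 = 17.80 mGal
Δg_SB(B) = 981630.66 − 981836.51 + 0.3086×1252.5 − 0.04193×2.89×1252.5 = 28.90 mGal
Difference = 28.90 − (17.80) = 11.10 mGal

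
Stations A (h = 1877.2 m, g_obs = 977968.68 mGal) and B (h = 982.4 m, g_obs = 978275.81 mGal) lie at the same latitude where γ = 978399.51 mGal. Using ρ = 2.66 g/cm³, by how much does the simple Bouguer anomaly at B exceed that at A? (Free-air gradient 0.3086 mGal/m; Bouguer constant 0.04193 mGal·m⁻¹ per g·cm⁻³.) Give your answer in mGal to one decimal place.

Δg_SB(A) = 977968.68 − 978399.51 + 0.3086×1877.2 − 0.04193×2.66×1877.2 = -60.90 mGal
Δg_SB(B) = 978275.81 − 978399.51 + 0.3086×982.4 − 0.04193×2.66×982.4 = 69.90 mGal
Difference = 69.90 − (-60.90) = 130.80 mGal

130.8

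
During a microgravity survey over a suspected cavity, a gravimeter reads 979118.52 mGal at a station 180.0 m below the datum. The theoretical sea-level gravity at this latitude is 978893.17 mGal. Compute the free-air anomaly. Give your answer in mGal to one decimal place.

Free-air correction = 0.3086 × -180.0 = -55.55 mGal
Free-air anomaly = 979118.52 − 978893.17 + (-55.55) = 169.80 mGal

169.8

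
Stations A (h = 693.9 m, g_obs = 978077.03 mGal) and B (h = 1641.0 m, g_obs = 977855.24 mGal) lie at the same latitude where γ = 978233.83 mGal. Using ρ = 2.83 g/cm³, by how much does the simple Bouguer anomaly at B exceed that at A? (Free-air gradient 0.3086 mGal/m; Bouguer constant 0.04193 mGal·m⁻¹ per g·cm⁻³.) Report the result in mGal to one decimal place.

-41.9

Δg_SB(A) = 978077.03 − 978233.83 + 0.3086×693.9 − 0.04193×2.83×693.9 = -25.00 mGal
Δg_SB(B) = 977855.24 − 978233.83 + 0.3086×1641.0 − 0.04193×2.83×1641.0 = -66.90 mGal
Difference = -66.90 − (-25.00) = -41.90 mGal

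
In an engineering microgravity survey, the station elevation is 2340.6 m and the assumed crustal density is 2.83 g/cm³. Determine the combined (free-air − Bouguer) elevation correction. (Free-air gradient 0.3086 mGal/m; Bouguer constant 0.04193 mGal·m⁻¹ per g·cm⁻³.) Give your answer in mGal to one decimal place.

Combined gradient = 0.3086 − 0.04193 × 2.83 = 0.1899381 mGal/m
Combined elevation correction = 0.1899381 × 2340.6 = 444.6 mGal

444.6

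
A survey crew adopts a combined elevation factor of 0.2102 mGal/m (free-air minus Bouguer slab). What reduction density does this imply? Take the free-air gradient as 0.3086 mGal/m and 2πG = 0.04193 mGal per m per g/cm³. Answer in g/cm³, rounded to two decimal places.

2.35

0.2102 = 0.3086 − 0.04193 × ρ
ρ = (0.3086 − 0.2102) / 0.04193 = 2.35 g/cm³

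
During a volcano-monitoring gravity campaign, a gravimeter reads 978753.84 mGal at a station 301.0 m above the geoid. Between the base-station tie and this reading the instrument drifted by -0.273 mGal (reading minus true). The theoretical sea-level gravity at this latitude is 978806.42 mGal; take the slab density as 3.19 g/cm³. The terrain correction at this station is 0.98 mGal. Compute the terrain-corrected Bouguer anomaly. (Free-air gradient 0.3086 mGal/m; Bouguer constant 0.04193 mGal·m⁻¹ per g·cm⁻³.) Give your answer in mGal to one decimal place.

1.3

Drift-corrected reading = 978753.84 − (-0.273) = 978754.113 mGal
Free-air correction = 0.3086 × 301.0 = 92.89 mGal
Free-air anomaly = 978754.113 − 978806.42 + (92.89) = 40.583 mGal
Bouguer slab correction = 0.04193 × 3.19 × 301.0 = 40.26 mGal
Simple Bouguer anomaly = 40.583 − (40.26) = 0.323 mGal
Complete Bouguer anomaly = 0.323 + 0.98 = 1.303 mGal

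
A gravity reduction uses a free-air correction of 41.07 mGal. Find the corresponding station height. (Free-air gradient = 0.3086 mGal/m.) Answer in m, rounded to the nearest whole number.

133

h = 41.07 / 0.3086 = 133.08 m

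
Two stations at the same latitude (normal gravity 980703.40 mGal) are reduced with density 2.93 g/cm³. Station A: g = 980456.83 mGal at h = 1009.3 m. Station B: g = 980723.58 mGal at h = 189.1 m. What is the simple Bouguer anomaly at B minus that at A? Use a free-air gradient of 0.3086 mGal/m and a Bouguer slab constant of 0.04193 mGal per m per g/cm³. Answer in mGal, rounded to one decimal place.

114.4

Δg_SB(A) = 980456.83 − 980703.40 + 0.3086×1009.3 − 0.04193×2.93×1009.3 = -59.10 mGal
Δg_SB(B) = 980723.58 − 980703.40 + 0.3086×189.1 − 0.04193×2.93×189.1 = 55.30 mGal
Difference = 55.30 − (-59.10) = 114.40 mGal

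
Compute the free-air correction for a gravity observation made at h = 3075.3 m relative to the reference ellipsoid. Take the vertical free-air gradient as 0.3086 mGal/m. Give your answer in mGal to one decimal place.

Free-air correction = 0.3086 × 3075.3 = 949.0 mGal

949.0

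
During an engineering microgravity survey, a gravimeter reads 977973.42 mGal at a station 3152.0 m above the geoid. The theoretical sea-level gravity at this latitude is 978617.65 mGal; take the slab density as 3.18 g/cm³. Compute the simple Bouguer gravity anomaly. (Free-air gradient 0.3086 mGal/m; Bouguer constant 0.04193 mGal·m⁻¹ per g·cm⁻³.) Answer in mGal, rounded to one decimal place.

-91.8

Free-air correction = 0.3086 × 3152.0 = 972.71 mGal
Free-air anomaly = 977973.42 − 978617.65 + (972.71) = 328.48 mGal
Bouguer slab correction = 0.04193 × 3.18 × 3152.0 = 420.28 mGal
Simple Bouguer anomaly = 328.48 − (420.28) = -91.80 mGal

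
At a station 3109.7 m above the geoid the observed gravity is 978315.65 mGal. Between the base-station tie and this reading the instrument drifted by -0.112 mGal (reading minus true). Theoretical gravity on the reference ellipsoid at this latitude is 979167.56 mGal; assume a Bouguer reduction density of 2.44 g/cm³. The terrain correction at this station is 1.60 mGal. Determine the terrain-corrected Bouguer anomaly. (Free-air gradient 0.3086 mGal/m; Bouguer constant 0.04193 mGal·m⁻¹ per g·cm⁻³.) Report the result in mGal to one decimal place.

-208.7

Drift-corrected reading = 978315.65 − (-0.112) = 978315.762 mGal
Free-air correction = 0.3086 × 3109.7 = 959.65 mGal
Free-air anomaly = 978315.762 − 979167.56 + (959.65) = 107.852 mGal
Bouguer slab correction = 0.04193 × 2.44 × 3109.7 = 318.15 mGal
Simple Bouguer anomaly = 107.852 − (318.15) = -210.298 mGal
Complete Bouguer anomaly = -210.298 + 1.60 = -208.698 mGal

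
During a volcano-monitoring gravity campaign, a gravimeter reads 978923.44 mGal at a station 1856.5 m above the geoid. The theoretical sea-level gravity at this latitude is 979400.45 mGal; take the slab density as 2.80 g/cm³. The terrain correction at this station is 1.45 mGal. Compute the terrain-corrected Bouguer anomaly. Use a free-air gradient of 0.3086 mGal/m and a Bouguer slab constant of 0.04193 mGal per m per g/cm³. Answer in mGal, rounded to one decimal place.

-120.6

Free-air correction = 0.3086 × 1856.5 = 572.92 mGal
Free-air anomaly = 978923.44 − 979400.45 + (572.92) = 95.91 mGal
Bouguer slab correction = 0.04193 × 2.80 × 1856.5 = 217.96 mGal
Simple Bouguer anomaly = 95.91 − (217.96) = -122.05 mGal
Complete Bouguer anomaly = -122.05 + 1.45 = -120.60 mGal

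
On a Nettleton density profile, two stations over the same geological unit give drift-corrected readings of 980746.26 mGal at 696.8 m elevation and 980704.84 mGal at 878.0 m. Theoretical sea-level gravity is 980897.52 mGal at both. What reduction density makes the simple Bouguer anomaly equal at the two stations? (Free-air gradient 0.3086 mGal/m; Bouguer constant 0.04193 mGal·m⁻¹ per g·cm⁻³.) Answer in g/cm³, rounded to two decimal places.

Δg_obs = 980704.84 − 980746.26 = -41.42 mGal over Δh = 878.0 − 696.8 = 181.2 m
Equal Bouguer anomalies ⇒ Δg_obs + (0.3086 − 0.04193ρ)·Δh = 0
0.3086 − 0.04193ρ = −Δg_obs/Δh = 0.22859
ρ = (0.3086 − 0.22859) / 0.04193 = 1.91 g/cm³

1.91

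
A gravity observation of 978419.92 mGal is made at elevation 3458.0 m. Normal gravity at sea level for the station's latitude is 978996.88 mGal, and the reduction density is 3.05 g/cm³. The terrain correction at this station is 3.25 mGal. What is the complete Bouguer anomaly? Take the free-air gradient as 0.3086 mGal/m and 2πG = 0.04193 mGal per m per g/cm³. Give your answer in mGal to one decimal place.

51.2

Free-air correction = 0.3086 × 3458.0 = 1067.14 mGal
Free-air anomaly = 978419.92 − 978996.88 + (1067.14) = 490.18 mGal
Bouguer slab correction = 0.04193 × 3.05 × 3458.0 = 442.23 mGal
Simple Bouguer anomaly = 490.18 − (442.23) = 47.95 mGal
Complete Bouguer anomaly = 47.95 + 3.25 = 51.20 mGal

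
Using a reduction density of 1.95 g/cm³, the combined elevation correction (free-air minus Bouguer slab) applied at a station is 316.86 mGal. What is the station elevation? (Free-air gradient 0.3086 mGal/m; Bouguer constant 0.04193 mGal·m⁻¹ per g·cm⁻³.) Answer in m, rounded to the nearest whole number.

Combined gradient = 0.3086 − 0.04193 × 1.95 = 0.2268365 mGal/m
h = 316.86 / 0.2268365 = 1396.87 m

1397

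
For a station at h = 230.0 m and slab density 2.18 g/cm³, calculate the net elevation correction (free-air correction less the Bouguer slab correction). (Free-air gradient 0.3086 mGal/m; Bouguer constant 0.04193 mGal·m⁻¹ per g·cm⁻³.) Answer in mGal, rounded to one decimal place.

Combined gradient = 0.3086 − 0.04193 × 2.18 = 0.2171926 mGal/m
Combined elevation correction = 0.2171926 × 230.0 = 50.0 mGal

50.0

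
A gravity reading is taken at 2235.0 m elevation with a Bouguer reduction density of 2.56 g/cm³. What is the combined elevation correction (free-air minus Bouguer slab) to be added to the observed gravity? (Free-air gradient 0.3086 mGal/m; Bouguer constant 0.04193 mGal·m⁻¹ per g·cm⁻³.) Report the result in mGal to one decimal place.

449.8

Combined gradient = 0.3086 − 0.04193 × 2.56 = 0.2012592 mGal/m
Combined elevation correction = 0.2012592 × 2235.0 = 449.8 mGal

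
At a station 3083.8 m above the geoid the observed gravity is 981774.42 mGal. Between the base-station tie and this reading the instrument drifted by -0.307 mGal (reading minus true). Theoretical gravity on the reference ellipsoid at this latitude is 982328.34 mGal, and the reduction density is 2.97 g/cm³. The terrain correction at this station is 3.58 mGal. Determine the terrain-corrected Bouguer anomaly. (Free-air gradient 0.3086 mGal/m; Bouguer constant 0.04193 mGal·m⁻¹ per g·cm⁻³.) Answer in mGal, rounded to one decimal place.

17.6

Drift-corrected reading = 981774.42 − (-0.307) = 981774.727 mGal
Free-air correction = 0.3086 × 3083.8 = 951.66 mGal
Free-air anomaly = 981774.727 − 982328.34 + (951.66) = 398.047 mGal
Bouguer slab correction = 0.04193 × 2.97 × 3083.8 = 384.03 mGal
Simple Bouguer anomaly = 398.047 − (384.03) = 14.017 mGal
Complete Bouguer anomaly = 14.017 + 3.58 = 17.597 mGal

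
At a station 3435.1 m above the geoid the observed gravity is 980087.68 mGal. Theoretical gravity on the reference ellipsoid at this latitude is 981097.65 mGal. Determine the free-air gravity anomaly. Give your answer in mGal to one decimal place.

50.1

Free-air correction = 0.3086 × 3435.1 = 1060.07 mGal
Free-air anomaly = 980087.68 − 981097.65 + (1060.07) = 50.10 mGal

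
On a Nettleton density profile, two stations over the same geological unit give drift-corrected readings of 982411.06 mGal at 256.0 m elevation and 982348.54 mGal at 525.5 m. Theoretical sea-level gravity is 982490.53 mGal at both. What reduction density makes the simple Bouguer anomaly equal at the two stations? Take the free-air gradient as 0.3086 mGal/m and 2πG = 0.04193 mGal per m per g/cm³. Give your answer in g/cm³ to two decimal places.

Δg_obs = 982348.54 − 982411.06 = -62.52 mGal over Δh = 525.5 − 256.0 = 269.5 m
Equal Bouguer anomalies ⇒ Δg_obs + (0.3086 − 0.04193ρ)·Δh = 0
0.3086 − 0.04193ρ = −Δg_obs/Δh = 0.23199
ρ = (0.3086 − 0.23199) / 0.04193 = 1.83 g/cm³

1.83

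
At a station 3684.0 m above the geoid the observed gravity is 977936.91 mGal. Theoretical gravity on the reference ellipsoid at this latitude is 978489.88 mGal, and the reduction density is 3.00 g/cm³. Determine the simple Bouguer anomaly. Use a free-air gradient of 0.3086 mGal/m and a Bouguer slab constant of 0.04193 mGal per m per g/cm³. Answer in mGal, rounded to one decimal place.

Free-air correction = 0.3086 × 3684.0 = 1136.88 mGal
Free-air anomaly = 977936.91 − 978489.88 + (1136.88) = 583.91 mGal
Bouguer slab correction = 0.04193 × 3.00 × 3684.0 = 463.41 mGal
Simple Bouguer anomaly = 583.91 − (463.41) = 120.50 mGal

120.5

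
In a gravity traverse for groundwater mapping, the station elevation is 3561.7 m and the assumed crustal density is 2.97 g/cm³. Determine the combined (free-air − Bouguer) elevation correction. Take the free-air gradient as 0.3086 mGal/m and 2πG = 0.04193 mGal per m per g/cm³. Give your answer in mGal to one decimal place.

Combined gradient = 0.3086 − 0.04193 × 2.97 = 0.1840679 mGal/m
Combined elevation correction = 0.1840679 × 3561.7 = 655.6 mGal

655.6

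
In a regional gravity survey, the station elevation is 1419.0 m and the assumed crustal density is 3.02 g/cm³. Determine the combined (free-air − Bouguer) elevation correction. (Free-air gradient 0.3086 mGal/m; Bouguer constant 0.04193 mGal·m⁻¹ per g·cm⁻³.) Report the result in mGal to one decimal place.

258.2

Combined gradient = 0.3086 − 0.04193 × 3.02 = 0.1819714 mGal/m
Combined elevation correction = 0.1819714 × 1419.0 = 258.2 mGal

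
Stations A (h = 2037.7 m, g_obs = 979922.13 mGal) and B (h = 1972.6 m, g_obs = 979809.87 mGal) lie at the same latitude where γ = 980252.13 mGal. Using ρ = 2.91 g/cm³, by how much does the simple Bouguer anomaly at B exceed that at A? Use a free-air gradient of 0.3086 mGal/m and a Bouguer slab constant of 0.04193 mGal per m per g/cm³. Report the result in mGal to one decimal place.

Δg_SB(A) = 979922.13 − 980252.13 + 0.3086×2037.7 − 0.04193×2.91×2037.7 = 50.20 mGal
Δg_SB(B) = 979809.87 − 980252.13 + 0.3086×1972.6 − 0.04193×2.91×1972.6 = -74.20 mGal
Difference = -74.20 − (50.20) = -124.40 mGal

-124.4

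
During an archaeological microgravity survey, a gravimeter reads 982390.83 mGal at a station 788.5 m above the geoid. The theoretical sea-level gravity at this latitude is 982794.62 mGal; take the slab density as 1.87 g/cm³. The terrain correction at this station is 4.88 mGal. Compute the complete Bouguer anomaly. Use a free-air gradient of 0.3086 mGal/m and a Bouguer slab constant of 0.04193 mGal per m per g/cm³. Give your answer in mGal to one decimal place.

Free-air correction = 0.3086 × 788.5 = 243.33 mGal
Free-air anomaly = 982390.83 − 982794.62 + (243.33) = -160.46 mGal
Bouguer slab correction = 0.04193 × 1.87 × 788.5 = 61.83 mGal
Simple Bouguer anomaly = -160.46 − (61.83) = -222.29 mGal
Complete Bouguer anomaly = -222.29 + 4.88 = -217.41 mGal

-217.4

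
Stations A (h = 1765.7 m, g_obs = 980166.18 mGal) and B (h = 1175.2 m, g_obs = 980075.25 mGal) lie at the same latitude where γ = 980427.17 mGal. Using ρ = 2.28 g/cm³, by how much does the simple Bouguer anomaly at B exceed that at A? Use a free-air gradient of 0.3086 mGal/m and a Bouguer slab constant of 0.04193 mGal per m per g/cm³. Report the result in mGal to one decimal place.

Δg_SB(A) = 980166.18 − 980427.17 + 0.3086×1765.7 − 0.04193×2.28×1765.7 = 115.10 mGal
Δg_SB(B) = 980075.25 − 980427.17 + 0.3086×1175.2 − 0.04193×2.28×1175.2 = -101.60 mGal
Difference = -101.60 − (115.10) = -216.70 mGal

-216.7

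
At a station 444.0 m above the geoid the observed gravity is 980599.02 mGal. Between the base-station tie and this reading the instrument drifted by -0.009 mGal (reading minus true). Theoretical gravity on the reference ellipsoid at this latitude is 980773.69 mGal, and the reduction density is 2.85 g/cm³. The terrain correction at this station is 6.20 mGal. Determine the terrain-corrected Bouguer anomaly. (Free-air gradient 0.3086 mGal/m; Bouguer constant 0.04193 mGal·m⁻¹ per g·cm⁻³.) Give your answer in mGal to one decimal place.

-84.5

Drift-corrected reading = 980599.02 − (-0.009) = 980599.029 mGal
Free-air correction = 0.3086 × 444.0 = 137.02 mGal
Free-air anomaly = 980599.029 − 980773.69 + (137.02) = -37.641 mGal
Bouguer slab correction = 0.04193 × 2.85 × 444.0 = 53.06 mGal
Simple Bouguer anomaly = -37.641 − (53.06) = -90.701 mGal
Complete Bouguer anomaly = -90.701 + 6.20 = -84.501 mGal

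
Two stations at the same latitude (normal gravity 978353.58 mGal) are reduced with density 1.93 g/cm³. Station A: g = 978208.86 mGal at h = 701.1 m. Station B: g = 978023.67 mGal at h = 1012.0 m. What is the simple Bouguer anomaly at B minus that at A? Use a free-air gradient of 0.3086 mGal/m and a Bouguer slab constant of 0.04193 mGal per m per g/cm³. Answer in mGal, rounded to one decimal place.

-114.4

Δg_SB(A) = 978208.86 − 978353.58 + 0.3086×701.1 − 0.04193×1.93×701.1 = 14.90 mGal
Δg_SB(B) = 978023.67 − 978353.58 + 0.3086×1012.0 − 0.04193×1.93×1012.0 = -99.50 mGal
Difference = -99.50 − (14.90) = -114.40 mGal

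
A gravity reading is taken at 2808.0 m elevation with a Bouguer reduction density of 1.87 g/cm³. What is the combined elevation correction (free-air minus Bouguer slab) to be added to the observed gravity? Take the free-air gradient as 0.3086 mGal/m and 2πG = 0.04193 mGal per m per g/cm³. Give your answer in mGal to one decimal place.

Combined gradient = 0.3086 − 0.04193 × 1.87 = 0.2301909 mGal/m
Combined elevation correction = 0.2301909 × 2808.0 = 646.4 mGal

646.4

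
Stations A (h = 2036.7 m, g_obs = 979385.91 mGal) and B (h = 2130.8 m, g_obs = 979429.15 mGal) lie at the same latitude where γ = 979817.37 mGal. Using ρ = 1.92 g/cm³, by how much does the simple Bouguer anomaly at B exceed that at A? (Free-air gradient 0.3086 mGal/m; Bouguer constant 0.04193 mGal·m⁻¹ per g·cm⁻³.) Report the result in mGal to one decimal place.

64.7

Δg_SB(A) = 979385.91 − 979817.37 + 0.3086×2036.7 − 0.04193×1.92×2036.7 = 33.10 mGal
Δg_SB(B) = 979429.15 − 979817.37 + 0.3086×2130.8 − 0.04193×1.92×2130.8 = 97.80 mGal
Difference = 97.80 − (33.10) = 64.70 mGal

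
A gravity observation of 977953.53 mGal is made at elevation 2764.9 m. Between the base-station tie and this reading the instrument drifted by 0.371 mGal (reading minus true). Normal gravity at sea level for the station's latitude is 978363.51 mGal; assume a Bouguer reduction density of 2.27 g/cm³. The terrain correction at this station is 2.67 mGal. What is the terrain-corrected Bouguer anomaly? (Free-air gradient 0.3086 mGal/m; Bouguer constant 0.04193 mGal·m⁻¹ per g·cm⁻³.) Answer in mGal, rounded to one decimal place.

Drift-corrected reading = 977953.53 − (0.371) = 977953.159 mGal
Free-air correction = 0.3086 × 2764.9 = 853.25 mGal
Free-air anomaly = 977953.159 − 978363.51 + (853.25) = 442.899 mGal
Bouguer slab correction = 0.04193 × 2.27 × 2764.9 = 263.17 mGal
Simple Bouguer anomaly = 442.899 − (263.17) = 179.729 mGal
Complete Bouguer anomaly = 179.729 + 2.67 = 182.399 mGal

182.4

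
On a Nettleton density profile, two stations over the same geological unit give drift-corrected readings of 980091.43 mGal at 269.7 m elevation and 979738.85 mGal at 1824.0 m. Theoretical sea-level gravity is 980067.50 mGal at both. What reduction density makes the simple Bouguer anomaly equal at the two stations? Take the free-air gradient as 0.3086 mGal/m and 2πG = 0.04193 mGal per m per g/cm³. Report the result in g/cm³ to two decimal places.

1.95

Δg_obs = 979738.85 − 980091.43 = -352.58 mGal over Δh = 1824.0 − 269.7 = 1554.3 m
Equal Bouguer anomalies ⇒ Δg_obs + (0.3086 − 0.04193ρ)·Δh = 0
0.3086 − 0.04193ρ = −Δg_obs/Δh = 0.22684
ρ = (0.3086 − 0.22684) / 0.04193 = 1.95 g/cm³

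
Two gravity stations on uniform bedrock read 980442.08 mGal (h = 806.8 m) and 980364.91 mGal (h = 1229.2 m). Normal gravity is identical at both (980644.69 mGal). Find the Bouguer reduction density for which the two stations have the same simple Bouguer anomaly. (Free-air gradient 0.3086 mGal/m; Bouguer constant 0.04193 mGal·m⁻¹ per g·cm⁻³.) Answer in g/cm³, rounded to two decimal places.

Δg_obs = 980364.91 − 980442.08 = -77.17 mGal over Δh = 1229.2 − 806.8 = 422.4 m
Equal Bouguer anomalies ⇒ Δg_obs + (0.3086 − 0.04193ρ)·Δh = 0
0.3086 − 0.04193ρ = −Δg_obs/Δh = 0.18269
ρ = (0.3086 − 0.18269) / 0.04193 = 3.00 g/cm³

3.00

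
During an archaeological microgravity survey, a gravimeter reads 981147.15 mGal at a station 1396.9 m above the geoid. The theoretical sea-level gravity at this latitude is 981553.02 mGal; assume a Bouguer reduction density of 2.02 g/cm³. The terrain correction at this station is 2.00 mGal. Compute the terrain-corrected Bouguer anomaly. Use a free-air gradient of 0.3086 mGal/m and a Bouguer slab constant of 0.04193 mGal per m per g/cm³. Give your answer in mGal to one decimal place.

Free-air correction = 0.3086 × 1396.9 = 431.08 mGal
Free-air anomaly = 981147.15 − 981553.02 + (431.08) = 25.21 mGal
Bouguer slab correction = 0.04193 × 2.02 × 1396.9 = 118.32 mGal
Simple Bouguer anomaly = 25.21 − (118.32) = -93.11 mGal
Complete Bouguer anomaly = -93.11 + 2.00 = -91.11 mGal

-91.1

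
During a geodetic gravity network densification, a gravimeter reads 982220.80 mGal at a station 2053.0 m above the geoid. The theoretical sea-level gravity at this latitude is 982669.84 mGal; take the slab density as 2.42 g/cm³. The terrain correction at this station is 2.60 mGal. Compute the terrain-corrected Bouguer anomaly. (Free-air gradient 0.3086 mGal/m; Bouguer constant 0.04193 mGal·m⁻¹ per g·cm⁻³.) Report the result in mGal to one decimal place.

Free-air correction = 0.3086 × 2053.0 = 633.56 mGal
Free-air anomaly = 982220.80 − 982669.84 + (633.56) = 184.52 mGal
Bouguer slab correction = 0.04193 × 2.42 × 2053.0 = 208.32 mGal
Simple Bouguer anomaly = 184.52 − (208.32) = -23.80 mGal
Complete Bouguer anomaly = -23.80 + 2.60 = -21.20 mGal

-21.2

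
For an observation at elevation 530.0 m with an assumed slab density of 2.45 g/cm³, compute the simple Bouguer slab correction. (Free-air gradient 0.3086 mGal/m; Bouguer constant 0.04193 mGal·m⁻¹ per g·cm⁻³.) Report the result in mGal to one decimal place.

Bouguer slab correction = 0.04193 × 2.45 × 530.0 = 54.4 mGal

54.4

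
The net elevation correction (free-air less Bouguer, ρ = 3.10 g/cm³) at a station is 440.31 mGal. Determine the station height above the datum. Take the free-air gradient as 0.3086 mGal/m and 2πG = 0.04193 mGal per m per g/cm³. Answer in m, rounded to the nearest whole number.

Combined gradient = 0.3086 − 0.04193 × 3.10 = 0.1786170 mGal/m
h = 440.31 / 0.1786170 = 2465.11 m

2465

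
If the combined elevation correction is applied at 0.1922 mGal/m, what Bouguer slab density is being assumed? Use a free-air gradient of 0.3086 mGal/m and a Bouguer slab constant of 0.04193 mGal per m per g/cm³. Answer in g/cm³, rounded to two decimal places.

2.78

0.1922 = 0.3086 − 0.04193 × ρ
ρ = (0.3086 − 0.1922) / 0.04193 = 2.78 g/cm³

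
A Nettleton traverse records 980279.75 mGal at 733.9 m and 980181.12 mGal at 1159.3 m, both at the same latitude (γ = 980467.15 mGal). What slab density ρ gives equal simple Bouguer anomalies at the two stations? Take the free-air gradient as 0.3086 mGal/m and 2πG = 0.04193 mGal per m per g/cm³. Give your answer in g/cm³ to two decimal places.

Δg_obs = 980181.12 − 980279.75 = -98.63 mGal over Δh = 1159.3 − 733.9 = 425.4 m
Equal Bouguer anomalies ⇒ Δg_obs + (0.3086 − 0.04193ρ)·Δh = 0
0.3086 − 0.04193ρ = −Δg_obs/Δh = 0.23185
ρ = (0.3086 − 0.23185) / 0.04193 = 1.83 g/cm³

1.83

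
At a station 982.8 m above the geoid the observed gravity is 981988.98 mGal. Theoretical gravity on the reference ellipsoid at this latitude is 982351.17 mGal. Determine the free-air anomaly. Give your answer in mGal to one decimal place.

-58.9

Free-air correction = 0.3086 × 982.8 = 303.29 mGal
Free-air anomaly = 981988.98 − 982351.17 + (303.29) = -58.90 mGal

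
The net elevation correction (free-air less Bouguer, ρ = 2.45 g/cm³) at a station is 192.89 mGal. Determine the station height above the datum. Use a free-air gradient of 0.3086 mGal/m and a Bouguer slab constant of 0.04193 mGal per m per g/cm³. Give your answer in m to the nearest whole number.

937

Combined gradient = 0.3086 − 0.04193 × 2.45 = 0.2058715 mGal/m
h = 192.89 / 0.2058715 = 936.94 m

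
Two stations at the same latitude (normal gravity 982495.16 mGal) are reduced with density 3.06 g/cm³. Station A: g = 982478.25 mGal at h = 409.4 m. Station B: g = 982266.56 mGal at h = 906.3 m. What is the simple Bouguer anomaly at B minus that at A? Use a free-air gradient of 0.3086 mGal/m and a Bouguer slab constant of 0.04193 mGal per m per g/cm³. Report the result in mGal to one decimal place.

Δg_SB(A) = 982478.25 − 982495.16 + 0.3086×409.4 − 0.04193×3.06×409.4 = 56.90 mGal
Δg_SB(B) = 982266.56 − 982495.16 + 0.3086×906.3 − 0.04193×3.06×906.3 = -65.20 mGal
Difference = -65.20 − (56.90) = -122.10 mGal

-122.1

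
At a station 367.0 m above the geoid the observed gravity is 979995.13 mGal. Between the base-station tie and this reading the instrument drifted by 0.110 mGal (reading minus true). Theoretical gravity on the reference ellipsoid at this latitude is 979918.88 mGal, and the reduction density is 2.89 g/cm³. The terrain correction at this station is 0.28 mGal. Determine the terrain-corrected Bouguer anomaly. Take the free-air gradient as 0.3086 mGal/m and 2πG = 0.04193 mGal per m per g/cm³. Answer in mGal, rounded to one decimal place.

145.2

Drift-corrected reading = 979995.13 − (0.110) = 979995.020 mGal
Free-air correction = 0.3086 × 367.0 = 113.26 mGal
Free-air anomaly = 979995.020 − 979918.88 + (113.26) = 189.400 mGal
Bouguer slab correction = 0.04193 × 2.89 × 367.0 = 44.47 mGal
Simple Bouguer anomaly = 189.400 − (44.47) = 144.930 mGal
Complete Bouguer anomaly = 144.930 + 0.28 = 145.210 mGal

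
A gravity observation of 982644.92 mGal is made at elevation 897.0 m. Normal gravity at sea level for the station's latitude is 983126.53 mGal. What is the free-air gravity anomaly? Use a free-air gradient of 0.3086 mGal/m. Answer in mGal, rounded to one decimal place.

-204.8

Free-air correction = 0.3086 × 897.0 = 276.81 mGal
Free-air anomaly = 982644.92 − 983126.53 + (276.81) = -204.80 mGal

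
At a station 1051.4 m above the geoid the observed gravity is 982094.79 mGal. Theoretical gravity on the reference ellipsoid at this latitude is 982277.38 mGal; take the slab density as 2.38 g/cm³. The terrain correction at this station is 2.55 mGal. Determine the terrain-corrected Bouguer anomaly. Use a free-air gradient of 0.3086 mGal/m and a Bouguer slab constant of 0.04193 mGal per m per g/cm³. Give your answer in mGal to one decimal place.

39.5

Free-air correction = 0.3086 × 1051.4 = 324.46 mGal
Free-air anomaly = 982094.79 − 982277.38 + (324.46) = 141.87 mGal
Bouguer slab correction = 0.04193 × 2.38 × 1051.4 = 104.92 mGal
Simple Bouguer anomaly = 141.87 − (104.92) = 36.95 mGal
Complete Bouguer anomaly = 36.95 + 2.55 = 39.50 mGal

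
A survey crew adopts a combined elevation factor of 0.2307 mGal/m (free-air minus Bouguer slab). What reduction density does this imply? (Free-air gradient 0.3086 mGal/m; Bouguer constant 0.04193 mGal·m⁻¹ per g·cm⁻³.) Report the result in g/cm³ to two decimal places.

0.2307 = 0.3086 − 0.04193 × ρ
ρ = (0.3086 − 0.2307) / 0.04193 = 1.86 g/cm³

1.86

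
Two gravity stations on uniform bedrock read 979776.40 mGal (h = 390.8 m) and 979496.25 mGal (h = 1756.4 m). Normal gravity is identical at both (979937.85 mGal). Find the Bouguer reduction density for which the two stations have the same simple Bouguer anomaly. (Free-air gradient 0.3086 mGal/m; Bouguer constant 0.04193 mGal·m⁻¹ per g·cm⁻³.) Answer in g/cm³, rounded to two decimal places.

Δg_obs = 979496.25 − 979776.40 = -280.15 mGal over Δh = 1756.4 − 390.8 = 1365.6 m
Equal Bouguer anomalies ⇒ Δg_obs + (0.3086 − 0.04193ρ)·Δh = 0
0.3086 − 0.04193ρ = −Δg_obs/Δh = 0.20515
ρ = (0.3086 − 0.20515) / 0.04193 = 2.47 g/cm³

2.47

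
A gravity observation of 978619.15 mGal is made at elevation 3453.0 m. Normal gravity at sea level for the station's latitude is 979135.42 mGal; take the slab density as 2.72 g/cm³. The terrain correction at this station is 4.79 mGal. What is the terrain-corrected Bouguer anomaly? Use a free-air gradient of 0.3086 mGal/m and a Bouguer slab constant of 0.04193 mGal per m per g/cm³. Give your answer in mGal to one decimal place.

Free-air correction = 0.3086 × 3453.0 = 1065.60 mGal
Free-air anomaly = 978619.15 − 979135.42 + (1065.60) = 549.33 mGal
Bouguer slab correction = 0.04193 × 2.72 × 3453.0 = 393.81 mGal
Simple Bouguer anomaly = 549.33 − (393.81) = 155.52 mGal
Complete Bouguer anomaly = 155.52 + 4.79 = 160.31 mGal

160.3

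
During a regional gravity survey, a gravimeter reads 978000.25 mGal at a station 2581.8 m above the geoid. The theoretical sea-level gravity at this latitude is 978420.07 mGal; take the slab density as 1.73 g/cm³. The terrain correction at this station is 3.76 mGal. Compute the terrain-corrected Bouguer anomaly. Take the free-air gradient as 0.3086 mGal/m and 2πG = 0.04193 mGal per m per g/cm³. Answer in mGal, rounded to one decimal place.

193.4

Free-air correction = 0.3086 × 2581.8 = 796.74 mGal
Free-air anomaly = 978000.25 − 978420.07 + (796.74) = 376.92 mGal
Bouguer slab correction = 0.04193 × 1.73 × 2581.8 = 187.28 mGal
Simple Bouguer anomaly = 376.92 − (187.28) = 189.64 mGal
Complete Bouguer anomaly = 189.64 + 3.76 = 193.40 mGal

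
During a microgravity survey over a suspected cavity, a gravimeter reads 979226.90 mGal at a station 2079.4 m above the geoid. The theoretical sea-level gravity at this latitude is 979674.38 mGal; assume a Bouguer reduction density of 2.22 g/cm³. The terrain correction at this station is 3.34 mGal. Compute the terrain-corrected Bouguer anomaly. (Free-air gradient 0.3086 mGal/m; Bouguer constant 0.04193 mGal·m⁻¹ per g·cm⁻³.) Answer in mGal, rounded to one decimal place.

4.0

Free-air correction = 0.3086 × 2079.4 = 641.70 mGal
Free-air anomaly = 979226.90 − 979674.38 + (641.70) = 194.22 mGal
Bouguer slab correction = 0.04193 × 2.22 × 2079.4 = 193.56 mGal
Simple Bouguer anomaly = 194.22 − (193.56) = 0.66 mGal
Complete Bouguer anomaly = 0.66 + 3.34 = 4.00 mGal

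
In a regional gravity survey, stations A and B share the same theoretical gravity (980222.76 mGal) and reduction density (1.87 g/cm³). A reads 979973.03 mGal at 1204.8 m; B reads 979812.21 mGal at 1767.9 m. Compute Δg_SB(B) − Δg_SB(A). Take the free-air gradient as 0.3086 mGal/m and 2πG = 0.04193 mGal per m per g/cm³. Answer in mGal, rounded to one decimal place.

Δg_SB(A) = 979973.03 − 980222.76 + 0.3086×1204.8 − 0.04193×1.87×1204.8 = 27.60 mGal
Δg_SB(B) = 979812.21 − 980222.76 + 0.3086×1767.9 − 0.04193×1.87×1767.9 = -3.60 mGal
Difference = -3.60 − (27.60) = -31.20 mGal

-31.2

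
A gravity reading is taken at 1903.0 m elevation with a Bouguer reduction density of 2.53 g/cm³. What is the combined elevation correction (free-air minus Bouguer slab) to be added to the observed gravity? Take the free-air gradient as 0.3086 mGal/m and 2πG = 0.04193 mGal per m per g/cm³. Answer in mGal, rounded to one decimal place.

385.4

Combined gradient = 0.3086 − 0.04193 × 2.53 = 0.2025171 mGal/m
Combined elevation correction = 0.2025171 × 1903.0 = 385.4 mGal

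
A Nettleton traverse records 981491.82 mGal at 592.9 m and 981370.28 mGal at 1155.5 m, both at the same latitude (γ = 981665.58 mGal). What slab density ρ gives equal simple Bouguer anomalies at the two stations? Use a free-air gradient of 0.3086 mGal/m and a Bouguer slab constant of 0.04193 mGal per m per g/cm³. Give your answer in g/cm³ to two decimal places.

2.21

Δg_obs = 981370.28 − 981491.82 = -121.54 mGal over Δh = 1155.5 − 592.9 = 562.6 m
Equal Bouguer anomalies ⇒ Δg_obs + (0.3086 − 0.04193ρ)·Δh = 0
0.3086 − 0.04193ρ = −Δg_obs/Δh = 0.21603
ρ = (0.3086 − 0.21603) / 0.04193 = 2.21 g/cm³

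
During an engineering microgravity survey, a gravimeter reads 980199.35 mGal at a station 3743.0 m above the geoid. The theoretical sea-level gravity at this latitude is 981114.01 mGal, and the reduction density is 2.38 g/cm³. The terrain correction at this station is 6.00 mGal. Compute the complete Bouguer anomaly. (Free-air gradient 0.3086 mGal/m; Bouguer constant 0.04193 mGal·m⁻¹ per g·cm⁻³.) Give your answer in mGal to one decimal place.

-127.1

Free-air correction = 0.3086 × 3743.0 = 1155.09 mGal
Free-air anomaly = 980199.35 − 981114.01 + (1155.09) = 240.43 mGal
Bouguer slab correction = 0.04193 × 2.38 × 3743.0 = 373.53 mGal
Simple Bouguer anomaly = 240.43 − (373.53) = -133.10 mGal
Complete Bouguer anomaly = -133.10 + 6.00 = -127.10 mGal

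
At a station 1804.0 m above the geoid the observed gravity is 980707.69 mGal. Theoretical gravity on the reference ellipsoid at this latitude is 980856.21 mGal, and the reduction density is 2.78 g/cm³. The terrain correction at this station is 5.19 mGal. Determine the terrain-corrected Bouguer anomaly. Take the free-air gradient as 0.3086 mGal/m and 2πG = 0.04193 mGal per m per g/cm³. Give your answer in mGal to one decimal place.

Free-air correction = 0.3086 × 1804.0 = 556.71 mGal
Free-air anomaly = 980707.69 − 980856.21 + (556.71) = 408.19 mGal
Bouguer slab correction = 0.04193 × 2.78 × 1804.0 = 210.28 mGal
Simple Bouguer anomaly = 408.19 − (210.28) = 197.91 mGal
Complete Bouguer anomaly = 197.91 + 5.19 = 203.10 mGal

203.1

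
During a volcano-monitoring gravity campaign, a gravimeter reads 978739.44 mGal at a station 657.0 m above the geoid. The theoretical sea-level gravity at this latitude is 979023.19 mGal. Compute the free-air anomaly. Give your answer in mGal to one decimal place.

Free-air correction = 0.3086 × 657.0 = 202.75 mGal
Free-air anomaly = 978739.44 − 979023.19 + (202.75) = -81.00 mGal

-81.0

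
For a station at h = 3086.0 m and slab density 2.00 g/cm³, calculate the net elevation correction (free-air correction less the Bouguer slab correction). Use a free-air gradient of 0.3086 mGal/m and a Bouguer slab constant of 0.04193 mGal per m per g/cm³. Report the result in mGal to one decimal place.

Combined gradient = 0.3086 − 0.04193 × 2.00 = 0.2247400 mGal/m
Combined elevation correction = 0.2247400 × 3086.0 = 693.5 mGal

693.5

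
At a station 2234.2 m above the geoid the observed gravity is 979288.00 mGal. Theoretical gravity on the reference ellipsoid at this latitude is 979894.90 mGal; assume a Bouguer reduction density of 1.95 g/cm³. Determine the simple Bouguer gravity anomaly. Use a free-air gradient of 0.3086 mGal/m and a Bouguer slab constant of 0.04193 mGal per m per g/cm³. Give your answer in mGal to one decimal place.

-100.1

Free-air correction = 0.3086 × 2234.2 = 689.47 mGal
Free-air anomaly = 979288.00 − 979894.90 + (689.47) = 82.57 mGal
Bouguer slab correction = 0.04193 × 1.95 × 2234.2 = 182.68 mGal
Simple Bouguer anomaly = 82.57 − (182.68) = -100.11 mGal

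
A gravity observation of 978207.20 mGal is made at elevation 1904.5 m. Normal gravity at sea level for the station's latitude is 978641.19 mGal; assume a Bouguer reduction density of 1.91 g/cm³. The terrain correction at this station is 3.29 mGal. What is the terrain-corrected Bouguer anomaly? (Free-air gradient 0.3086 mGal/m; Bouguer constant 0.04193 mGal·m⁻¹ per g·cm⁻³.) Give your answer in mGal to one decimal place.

4.5

Free-air correction = 0.3086 × 1904.5 = 587.73 mGal
Free-air anomaly = 978207.20 − 978641.19 + (587.73) = 153.74 mGal
Bouguer slab correction = 0.04193 × 1.91 × 1904.5 = 152.52 mGal
Simple Bouguer anomaly = 153.74 − (152.52) = 1.22 mGal
Complete Bouguer anomaly = 1.22 + 3.29 = 4.51 mGal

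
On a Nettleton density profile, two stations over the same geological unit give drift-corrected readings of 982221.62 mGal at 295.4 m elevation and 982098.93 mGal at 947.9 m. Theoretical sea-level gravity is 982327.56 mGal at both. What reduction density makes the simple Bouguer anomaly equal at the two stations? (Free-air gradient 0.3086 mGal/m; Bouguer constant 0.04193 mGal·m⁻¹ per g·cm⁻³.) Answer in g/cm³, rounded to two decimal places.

2.88

Δg_obs = 982098.93 − 982221.62 = -122.69 mGal over Δh = 947.9 − 295.4 = 652.5 m
Equal Bouguer anomalies ⇒ Δg_obs + (0.3086 − 0.04193ρ)·Δh = 0
0.3086 − 0.04193ρ = −Δg_obs/Δh = 0.18803
ρ = (0.3086 − 0.18803) / 0.04193 = 2.88 g/cm³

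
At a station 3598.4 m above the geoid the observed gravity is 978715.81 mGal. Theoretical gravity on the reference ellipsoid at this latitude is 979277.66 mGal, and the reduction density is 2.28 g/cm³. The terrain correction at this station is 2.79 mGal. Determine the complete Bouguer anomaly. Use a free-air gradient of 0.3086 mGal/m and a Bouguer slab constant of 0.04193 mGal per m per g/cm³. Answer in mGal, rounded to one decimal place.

Free-air correction = 0.3086 × 3598.4 = 1110.47 mGal
Free-air anomaly = 978715.81 − 979277.66 + (1110.47) = 548.62 mGal
Bouguer slab correction = 0.04193 × 2.28 × 3598.4 = 344.01 mGal
Simple Bouguer anomaly = 548.62 − (344.01) = 204.61 mGal
Complete Bouguer anomaly = 204.61 + 2.79 = 207.40 mGal

207.4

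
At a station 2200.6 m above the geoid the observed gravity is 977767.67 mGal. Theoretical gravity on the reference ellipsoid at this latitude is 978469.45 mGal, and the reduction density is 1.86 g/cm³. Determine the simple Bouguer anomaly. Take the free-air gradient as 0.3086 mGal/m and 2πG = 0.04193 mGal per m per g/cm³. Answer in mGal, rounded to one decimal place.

-194.3

Free-air correction = 0.3086 × 2200.6 = 679.11 mGal
Free-air anomaly = 977767.67 − 978469.45 + (679.11) = -22.67 mGal
Bouguer slab correction = 0.04193 × 1.86 × 2200.6 = 171.62 mGal
Simple Bouguer anomaly = -22.67 − (171.62) = -194.29 mGal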